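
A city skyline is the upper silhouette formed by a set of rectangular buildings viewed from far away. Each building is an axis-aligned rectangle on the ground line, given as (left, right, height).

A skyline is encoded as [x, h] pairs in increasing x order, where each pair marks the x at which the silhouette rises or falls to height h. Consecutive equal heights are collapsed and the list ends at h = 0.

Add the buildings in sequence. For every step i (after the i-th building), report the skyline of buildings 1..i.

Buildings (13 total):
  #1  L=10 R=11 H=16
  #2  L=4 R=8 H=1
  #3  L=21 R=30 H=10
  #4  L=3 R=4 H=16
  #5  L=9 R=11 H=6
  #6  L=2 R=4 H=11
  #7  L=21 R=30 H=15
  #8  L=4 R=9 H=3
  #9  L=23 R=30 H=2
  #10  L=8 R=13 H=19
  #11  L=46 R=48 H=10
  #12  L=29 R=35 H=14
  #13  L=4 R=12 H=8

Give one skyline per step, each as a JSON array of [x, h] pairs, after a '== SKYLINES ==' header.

== SKYLINES ==
[[10,16],[11,0]]
[[4,1],[8,0],[10,16],[11,0]]
[[4,1],[8,0],[10,16],[11,0],[21,10],[30,0]]
[[3,16],[4,1],[8,0],[10,16],[11,0],[21,10],[30,0]]
[[3,16],[4,1],[8,0],[9,6],[10,16],[11,0],[21,10],[30,0]]
[[2,11],[3,16],[4,1],[8,0],[9,6],[10,16],[11,0],[21,10],[30,0]]
[[2,11],[3,16],[4,1],[8,0],[9,6],[10,16],[11,0],[21,15],[30,0]]
[[2,11],[3,16],[4,3],[9,6],[10,16],[11,0],[21,15],[30,0]]
[[2,11],[3,16],[4,3],[9,6],[10,16],[11,0],[21,15],[30,0]]
[[2,11],[3,16],[4,3],[8,19],[13,0],[21,15],[30,0]]
[[2,11],[3,16],[4,3],[8,19],[13,0],[21,15],[30,0],[46,10],[48,0]]
[[2,11],[3,16],[4,3],[8,19],[13,0],[21,15],[30,14],[35,0],[46,10],[48,0]]
[[2,11],[3,16],[4,8],[8,19],[13,0],[21,15],[30,14],[35,0],[46,10],[48,0]]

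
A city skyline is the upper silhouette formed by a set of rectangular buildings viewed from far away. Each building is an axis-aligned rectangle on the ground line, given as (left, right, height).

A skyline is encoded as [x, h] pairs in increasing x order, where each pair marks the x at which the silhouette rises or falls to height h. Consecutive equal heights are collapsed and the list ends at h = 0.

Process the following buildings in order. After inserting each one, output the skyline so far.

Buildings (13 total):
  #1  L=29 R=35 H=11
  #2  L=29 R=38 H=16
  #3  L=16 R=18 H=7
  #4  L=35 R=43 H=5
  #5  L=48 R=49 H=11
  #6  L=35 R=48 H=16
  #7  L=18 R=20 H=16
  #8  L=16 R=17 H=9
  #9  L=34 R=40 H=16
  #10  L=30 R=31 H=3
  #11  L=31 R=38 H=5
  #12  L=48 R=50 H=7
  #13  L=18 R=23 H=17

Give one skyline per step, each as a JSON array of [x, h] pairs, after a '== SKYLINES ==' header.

== SKYLINES ==
[[29,11],[35,0]]
[[29,16],[38,0]]
[[16,7],[18,0],[29,16],[38,0]]
[[16,7],[18,0],[29,16],[38,5],[43,0]]
[[16,7],[18,0],[29,16],[38,5],[43,0],[48,11],[49,0]]
[[16,7],[18,0],[29,16],[48,11],[49,0]]
[[16,7],[18,16],[20,0],[29,16],[48,11],[49,0]]
[[16,9],[17,7],[18,16],[20,0],[29,16],[48,11],[49,0]]
[[16,9],[17,7],[18,16],[20,0],[29,16],[48,11],[49,0]]
[[16,9],[17,7],[18,16],[20,0],[29,16],[48,11],[49,0]]
[[16,9],[17,7],[18,16],[20,0],[29,16],[48,11],[49,0]]
[[16,9],[17,7],[18,16],[20,0],[29,16],[48,11],[49,7],[50,0]]
[[16,9],[17,7],[18,17],[23,0],[29,16],[48,11],[49,7],[50,0]]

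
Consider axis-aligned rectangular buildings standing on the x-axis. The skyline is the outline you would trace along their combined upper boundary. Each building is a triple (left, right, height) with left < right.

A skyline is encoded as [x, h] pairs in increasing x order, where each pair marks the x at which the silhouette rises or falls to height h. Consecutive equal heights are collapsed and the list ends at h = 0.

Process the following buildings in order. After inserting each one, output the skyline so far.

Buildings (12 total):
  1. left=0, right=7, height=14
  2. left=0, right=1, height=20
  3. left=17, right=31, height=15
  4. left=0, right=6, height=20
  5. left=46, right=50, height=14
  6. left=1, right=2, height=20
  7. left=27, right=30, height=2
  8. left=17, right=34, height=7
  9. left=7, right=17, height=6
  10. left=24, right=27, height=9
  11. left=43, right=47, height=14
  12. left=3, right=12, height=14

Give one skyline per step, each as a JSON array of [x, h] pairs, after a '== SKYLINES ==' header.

== SKYLINES ==
[[0,14],[7,0]]
[[0,20],[1,14],[7,0]]
[[0,20],[1,14],[7,0],[17,15],[31,0]]
[[0,20],[6,14],[7,0],[17,15],[31,0]]
[[0,20],[6,14],[7,0],[17,15],[31,0],[46,14],[50,0]]
[[0,20],[6,14],[7,0],[17,15],[31,0],[46,14],[50,0]]
[[0,20],[6,14],[7,0],[17,15],[31,0],[46,14],[50,0]]
[[0,20],[6,14],[7,0],[17,15],[31,7],[34,0],[46,14],[50,0]]
[[0,20],[6,14],[7,6],[17,15],[31,7],[34,0],[46,14],[50,0]]
[[0,20],[6,14],[7,6],[17,15],[31,7],[34,0],[46,14],[50,0]]
[[0,20],[6,14],[7,6],[17,15],[31,7],[34,0],[43,14],[50,0]]
[[0,20],[6,14],[12,6],[17,15],[31,7],[34,0],[43,14],[50,0]]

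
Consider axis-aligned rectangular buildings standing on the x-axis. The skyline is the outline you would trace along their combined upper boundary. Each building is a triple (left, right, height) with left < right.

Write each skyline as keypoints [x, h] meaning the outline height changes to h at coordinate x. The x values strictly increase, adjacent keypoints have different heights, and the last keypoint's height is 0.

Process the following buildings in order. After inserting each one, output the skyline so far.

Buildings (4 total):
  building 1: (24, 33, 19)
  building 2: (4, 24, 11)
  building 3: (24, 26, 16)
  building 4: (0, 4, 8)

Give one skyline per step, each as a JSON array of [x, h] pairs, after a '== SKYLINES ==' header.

== SKYLINES ==
[[24,19],[33,0]]
[[4,11],[24,19],[33,0]]
[[4,11],[24,19],[33,0]]
[[0,8],[4,11],[24,19],[33,0]]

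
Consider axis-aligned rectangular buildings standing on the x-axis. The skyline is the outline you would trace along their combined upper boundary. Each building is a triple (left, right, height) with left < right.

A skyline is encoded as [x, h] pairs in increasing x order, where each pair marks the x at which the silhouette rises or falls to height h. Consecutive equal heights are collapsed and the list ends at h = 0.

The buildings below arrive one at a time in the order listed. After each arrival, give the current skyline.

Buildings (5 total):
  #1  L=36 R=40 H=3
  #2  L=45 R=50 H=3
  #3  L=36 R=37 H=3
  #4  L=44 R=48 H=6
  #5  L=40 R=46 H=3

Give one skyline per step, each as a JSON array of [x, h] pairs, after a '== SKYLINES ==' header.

== SKYLINES ==
[[36,3],[40,0]]
[[36,3],[40,0],[45,3],[50,0]]
[[36,3],[40,0],[45,3],[50,0]]
[[36,3],[40,0],[44,6],[48,3],[50,0]]
[[36,3],[44,6],[48,3],[50,0]]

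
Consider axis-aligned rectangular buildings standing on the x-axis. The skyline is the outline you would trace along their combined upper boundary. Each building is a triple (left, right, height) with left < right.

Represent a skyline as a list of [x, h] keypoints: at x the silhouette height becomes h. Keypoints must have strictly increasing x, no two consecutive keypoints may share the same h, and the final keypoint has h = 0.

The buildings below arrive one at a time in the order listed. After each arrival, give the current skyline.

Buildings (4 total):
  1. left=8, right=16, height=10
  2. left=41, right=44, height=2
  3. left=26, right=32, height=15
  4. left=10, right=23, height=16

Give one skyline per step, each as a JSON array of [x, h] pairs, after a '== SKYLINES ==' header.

== SKYLINES ==
[[8,10],[16,0]]
[[8,10],[16,0],[41,2],[44,0]]
[[8,10],[16,0],[26,15],[32,0],[41,2],[44,0]]
[[8,10],[10,16],[23,0],[26,15],[32,0],[41,2],[44,0]]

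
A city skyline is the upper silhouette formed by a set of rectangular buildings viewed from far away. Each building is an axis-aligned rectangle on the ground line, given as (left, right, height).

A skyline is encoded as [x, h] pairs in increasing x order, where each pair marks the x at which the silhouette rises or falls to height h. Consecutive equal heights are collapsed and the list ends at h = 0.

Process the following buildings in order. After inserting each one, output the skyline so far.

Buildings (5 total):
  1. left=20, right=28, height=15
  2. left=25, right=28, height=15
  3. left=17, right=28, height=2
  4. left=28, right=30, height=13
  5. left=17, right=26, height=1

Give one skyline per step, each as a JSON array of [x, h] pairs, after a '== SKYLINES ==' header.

== SKYLINES ==
[[20,15],[28,0]]
[[20,15],[28,0]]
[[17,2],[20,15],[28,0]]
[[17,2],[20,15],[28,13],[30,0]]
[[17,2],[20,15],[28,13],[30,0]]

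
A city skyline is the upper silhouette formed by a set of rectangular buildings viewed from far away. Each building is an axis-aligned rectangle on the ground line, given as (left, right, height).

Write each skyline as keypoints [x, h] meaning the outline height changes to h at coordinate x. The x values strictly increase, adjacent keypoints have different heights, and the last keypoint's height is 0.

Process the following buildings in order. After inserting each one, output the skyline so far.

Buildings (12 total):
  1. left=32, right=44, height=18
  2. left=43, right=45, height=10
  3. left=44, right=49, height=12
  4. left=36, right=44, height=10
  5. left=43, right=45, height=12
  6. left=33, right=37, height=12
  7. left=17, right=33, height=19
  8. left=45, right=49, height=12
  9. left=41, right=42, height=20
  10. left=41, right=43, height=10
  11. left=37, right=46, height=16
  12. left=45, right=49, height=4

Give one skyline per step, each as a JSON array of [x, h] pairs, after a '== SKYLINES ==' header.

== SKYLINES ==
[[32,18],[44,0]]
[[32,18],[44,10],[45,0]]
[[32,18],[44,12],[49,0]]
[[32,18],[44,12],[49,0]]
[[32,18],[44,12],[49,0]]
[[32,18],[44,12],[49,0]]
[[17,19],[33,18],[44,12],[49,0]]
[[17,19],[33,18],[44,12],[49,0]]
[[17,19],[33,18],[41,20],[42,18],[44,12],[49,0]]
[[17,19],[33,18],[41,20],[42,18],[44,12],[49,0]]
[[17,19],[33,18],[41,20],[42,18],[44,16],[46,12],[49,0]]
[[17,19],[33,18],[41,20],[42,18],[44,16],[46,12],[49,0]]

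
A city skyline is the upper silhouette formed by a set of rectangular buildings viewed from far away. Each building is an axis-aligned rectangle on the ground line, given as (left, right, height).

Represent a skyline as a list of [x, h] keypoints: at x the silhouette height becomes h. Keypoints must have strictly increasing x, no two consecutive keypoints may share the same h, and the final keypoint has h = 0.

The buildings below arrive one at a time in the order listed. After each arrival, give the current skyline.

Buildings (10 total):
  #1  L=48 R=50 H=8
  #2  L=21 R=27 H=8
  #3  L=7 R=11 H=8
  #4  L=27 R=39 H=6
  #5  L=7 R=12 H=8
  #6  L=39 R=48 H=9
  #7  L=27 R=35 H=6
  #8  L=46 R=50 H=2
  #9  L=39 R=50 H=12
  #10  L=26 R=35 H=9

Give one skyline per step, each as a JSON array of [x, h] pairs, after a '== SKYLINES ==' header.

== SKYLINES ==
[[48,8],[50,0]]
[[21,8],[27,0],[48,8],[50,0]]
[[7,8],[11,0],[21,8],[27,0],[48,8],[50,0]]
[[7,8],[11,0],[21,8],[27,6],[39,0],[48,8],[50,0]]
[[7,8],[12,0],[21,8],[27,6],[39,0],[48,8],[50,0]]
[[7,8],[12,0],[21,8],[27,6],[39,9],[48,8],[50,0]]
[[7,8],[12,0],[21,8],[27,6],[39,9],[48,8],[50,0]]
[[7,8],[12,0],[21,8],[27,6],[39,9],[48,8],[50,0]]
[[7,8],[12,0],[21,8],[27,6],[39,12],[50,0]]
[[7,8],[12,0],[21,8],[26,9],[35,6],[39,12],[50,0]]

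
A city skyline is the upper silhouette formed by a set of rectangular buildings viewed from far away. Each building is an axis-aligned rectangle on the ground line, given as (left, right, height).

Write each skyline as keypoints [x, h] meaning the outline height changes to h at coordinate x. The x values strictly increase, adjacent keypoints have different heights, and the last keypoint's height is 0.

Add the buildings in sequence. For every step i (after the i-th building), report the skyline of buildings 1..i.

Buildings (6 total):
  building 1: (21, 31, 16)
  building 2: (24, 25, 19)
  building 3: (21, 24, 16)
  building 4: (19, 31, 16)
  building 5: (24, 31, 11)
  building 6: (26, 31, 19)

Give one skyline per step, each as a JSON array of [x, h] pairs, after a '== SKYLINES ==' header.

== SKYLINES ==
[[21,16],[31,0]]
[[21,16],[24,19],[25,16],[31,0]]
[[21,16],[24,19],[25,16],[31,0]]
[[19,16],[24,19],[25,16],[31,0]]
[[19,16],[24,19],[25,16],[31,0]]
[[19,16],[24,19],[25,16],[26,19],[31,0]]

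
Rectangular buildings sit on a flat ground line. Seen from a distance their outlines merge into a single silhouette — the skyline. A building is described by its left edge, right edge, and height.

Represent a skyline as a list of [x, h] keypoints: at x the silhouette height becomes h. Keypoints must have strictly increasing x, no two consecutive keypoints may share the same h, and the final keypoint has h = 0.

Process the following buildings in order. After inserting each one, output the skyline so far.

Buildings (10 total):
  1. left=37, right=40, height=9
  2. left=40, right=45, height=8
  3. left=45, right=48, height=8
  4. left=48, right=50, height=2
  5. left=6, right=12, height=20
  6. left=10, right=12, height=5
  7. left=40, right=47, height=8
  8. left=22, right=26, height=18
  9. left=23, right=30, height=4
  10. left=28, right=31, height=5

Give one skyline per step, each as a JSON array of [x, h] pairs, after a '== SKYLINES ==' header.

== SKYLINES ==
[[37,9],[40,0]]
[[37,9],[40,8],[45,0]]
[[37,9],[40,8],[48,0]]
[[37,9],[40,8],[48,2],[50,0]]
[[6,20],[12,0],[37,9],[40,8],[48,2],[50,0]]
[[6,20],[12,0],[37,9],[40,8],[48,2],[50,0]]
[[6,20],[12,0],[37,9],[40,8],[48,2],[50,0]]
[[6,20],[12,0],[22,18],[26,0],[37,9],[40,8],[48,2],[50,0]]
[[6,20],[12,0],[22,18],[26,4],[30,0],[37,9],[40,8],[48,2],[50,0]]
[[6,20],[12,0],[22,18],[26,4],[28,5],[31,0],[37,9],[40,8],[48,2],[50,0]]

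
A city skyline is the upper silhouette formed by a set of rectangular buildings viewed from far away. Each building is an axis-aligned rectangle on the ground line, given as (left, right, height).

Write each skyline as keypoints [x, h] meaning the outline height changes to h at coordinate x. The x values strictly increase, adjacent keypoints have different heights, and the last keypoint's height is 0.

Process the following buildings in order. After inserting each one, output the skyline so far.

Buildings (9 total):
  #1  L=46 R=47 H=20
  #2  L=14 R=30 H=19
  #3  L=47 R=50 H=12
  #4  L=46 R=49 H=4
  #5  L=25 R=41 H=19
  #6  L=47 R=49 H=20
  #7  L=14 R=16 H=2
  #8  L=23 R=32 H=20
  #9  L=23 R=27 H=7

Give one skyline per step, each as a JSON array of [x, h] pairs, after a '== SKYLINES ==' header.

== SKYLINES ==
[[46,20],[47,0]]
[[14,19],[30,0],[46,20],[47,0]]
[[14,19],[30,0],[46,20],[47,12],[50,0]]
[[14,19],[30,0],[46,20],[47,12],[50,0]]
[[14,19],[41,0],[46,20],[47,12],[50,0]]
[[14,19],[41,0],[46,20],[49,12],[50,0]]
[[14,19],[41,0],[46,20],[49,12],[50,0]]
[[14,19],[23,20],[32,19],[41,0],[46,20],[49,12],[50,0]]
[[14,19],[23,20],[32,19],[41,0],[46,20],[49,12],[50,0]]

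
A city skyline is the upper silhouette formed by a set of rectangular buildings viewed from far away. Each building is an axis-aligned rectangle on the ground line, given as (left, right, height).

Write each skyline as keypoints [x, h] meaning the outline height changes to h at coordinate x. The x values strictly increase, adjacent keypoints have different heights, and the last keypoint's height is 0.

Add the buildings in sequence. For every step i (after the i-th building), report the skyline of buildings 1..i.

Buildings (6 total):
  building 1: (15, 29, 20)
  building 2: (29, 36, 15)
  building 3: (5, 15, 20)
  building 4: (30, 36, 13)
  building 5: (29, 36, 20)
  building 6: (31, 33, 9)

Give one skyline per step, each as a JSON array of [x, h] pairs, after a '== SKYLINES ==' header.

== SKYLINES ==
[[15,20],[29,0]]
[[15,20],[29,15],[36,0]]
[[5,20],[29,15],[36,0]]
[[5,20],[29,15],[36,0]]
[[5,20],[36,0]]
[[5,20],[36,0]]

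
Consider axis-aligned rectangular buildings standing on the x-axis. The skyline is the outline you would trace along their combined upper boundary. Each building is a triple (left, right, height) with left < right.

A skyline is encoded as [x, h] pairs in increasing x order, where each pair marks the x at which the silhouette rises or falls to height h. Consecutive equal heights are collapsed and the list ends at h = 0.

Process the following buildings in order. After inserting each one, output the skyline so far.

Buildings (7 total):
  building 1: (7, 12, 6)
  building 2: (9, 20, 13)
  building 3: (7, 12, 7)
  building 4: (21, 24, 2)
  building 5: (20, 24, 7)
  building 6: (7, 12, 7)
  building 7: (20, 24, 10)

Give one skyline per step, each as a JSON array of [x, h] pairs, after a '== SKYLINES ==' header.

== SKYLINES ==
[[7,6],[12,0]]
[[7,6],[9,13],[20,0]]
[[7,7],[9,13],[20,0]]
[[7,7],[9,13],[20,0],[21,2],[24,0]]
[[7,7],[9,13],[20,7],[24,0]]
[[7,7],[9,13],[20,7],[24,0]]
[[7,7],[9,13],[20,10],[24,0]]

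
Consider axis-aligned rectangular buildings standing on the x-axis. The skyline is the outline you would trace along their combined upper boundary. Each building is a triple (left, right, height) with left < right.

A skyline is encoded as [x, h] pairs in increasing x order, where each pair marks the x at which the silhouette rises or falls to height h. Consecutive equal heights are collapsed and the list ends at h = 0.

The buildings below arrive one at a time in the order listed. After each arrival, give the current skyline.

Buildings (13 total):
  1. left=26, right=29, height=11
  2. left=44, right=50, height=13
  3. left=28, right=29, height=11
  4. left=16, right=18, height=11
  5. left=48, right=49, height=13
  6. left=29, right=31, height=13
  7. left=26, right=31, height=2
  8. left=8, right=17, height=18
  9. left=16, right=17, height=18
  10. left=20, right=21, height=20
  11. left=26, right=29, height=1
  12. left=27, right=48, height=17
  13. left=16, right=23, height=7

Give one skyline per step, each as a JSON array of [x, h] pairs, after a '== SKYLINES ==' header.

== SKYLINES ==
[[26,11],[29,0]]
[[26,11],[29,0],[44,13],[50,0]]
[[26,11],[29,0],[44,13],[50,0]]
[[16,11],[18,0],[26,11],[29,0],[44,13],[50,0]]
[[16,11],[18,0],[26,11],[29,0],[44,13],[50,0]]
[[16,11],[18,0],[26,11],[29,13],[31,0],[44,13],[50,0]]
[[16,11],[18,0],[26,11],[29,13],[31,0],[44,13],[50,0]]
[[8,18],[17,11],[18,0],[26,11],[29,13],[31,0],[44,13],[50,0]]
[[8,18],[17,11],[18,0],[26,11],[29,13],[31,0],[44,13],[50,0]]
[[8,18],[17,11],[18,0],[20,20],[21,0],[26,11],[29,13],[31,0],[44,13],[50,0]]
[[8,18],[17,11],[18,0],[20,20],[21,0],[26,11],[29,13],[31,0],[44,13],[50,0]]
[[8,18],[17,11],[18,0],[20,20],[21,0],[26,11],[27,17],[48,13],[50,0]]
[[8,18],[17,11],[18,7],[20,20],[21,7],[23,0],[26,11],[27,17],[48,13],[50,0]]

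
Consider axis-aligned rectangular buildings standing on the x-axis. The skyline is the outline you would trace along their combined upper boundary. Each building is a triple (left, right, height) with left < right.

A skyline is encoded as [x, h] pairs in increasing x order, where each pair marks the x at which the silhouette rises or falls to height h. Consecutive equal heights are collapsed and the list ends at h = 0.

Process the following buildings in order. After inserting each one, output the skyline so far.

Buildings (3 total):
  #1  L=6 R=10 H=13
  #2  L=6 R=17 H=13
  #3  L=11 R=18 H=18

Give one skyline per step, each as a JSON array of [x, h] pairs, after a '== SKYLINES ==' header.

== SKYLINES ==
[[6,13],[10,0]]
[[6,13],[17,0]]
[[6,13],[11,18],[18,0]]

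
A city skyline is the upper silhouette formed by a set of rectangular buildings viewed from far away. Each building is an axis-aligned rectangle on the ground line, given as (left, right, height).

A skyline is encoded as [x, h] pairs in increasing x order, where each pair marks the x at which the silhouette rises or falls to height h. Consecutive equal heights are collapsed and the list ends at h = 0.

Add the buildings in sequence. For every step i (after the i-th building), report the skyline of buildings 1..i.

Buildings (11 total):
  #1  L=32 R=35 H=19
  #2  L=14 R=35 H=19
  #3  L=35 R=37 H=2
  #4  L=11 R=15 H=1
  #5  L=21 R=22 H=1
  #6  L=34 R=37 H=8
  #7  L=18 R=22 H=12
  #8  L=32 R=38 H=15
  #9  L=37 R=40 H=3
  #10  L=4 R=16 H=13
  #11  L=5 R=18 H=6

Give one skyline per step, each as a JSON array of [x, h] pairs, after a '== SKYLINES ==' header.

== SKYLINES ==
[[32,19],[35,0]]
[[14,19],[35,0]]
[[14,19],[35,2],[37,0]]
[[11,1],[14,19],[35,2],[37,0]]
[[11,1],[14,19],[35,2],[37,0]]
[[11,1],[14,19],[35,8],[37,0]]
[[11,1],[14,19],[35,8],[37,0]]
[[11,1],[14,19],[35,15],[38,0]]
[[11,1],[14,19],[35,15],[38,3],[40,0]]
[[4,13],[14,19],[35,15],[38,3],[40,0]]
[[4,13],[14,19],[35,15],[38,3],[40,0]]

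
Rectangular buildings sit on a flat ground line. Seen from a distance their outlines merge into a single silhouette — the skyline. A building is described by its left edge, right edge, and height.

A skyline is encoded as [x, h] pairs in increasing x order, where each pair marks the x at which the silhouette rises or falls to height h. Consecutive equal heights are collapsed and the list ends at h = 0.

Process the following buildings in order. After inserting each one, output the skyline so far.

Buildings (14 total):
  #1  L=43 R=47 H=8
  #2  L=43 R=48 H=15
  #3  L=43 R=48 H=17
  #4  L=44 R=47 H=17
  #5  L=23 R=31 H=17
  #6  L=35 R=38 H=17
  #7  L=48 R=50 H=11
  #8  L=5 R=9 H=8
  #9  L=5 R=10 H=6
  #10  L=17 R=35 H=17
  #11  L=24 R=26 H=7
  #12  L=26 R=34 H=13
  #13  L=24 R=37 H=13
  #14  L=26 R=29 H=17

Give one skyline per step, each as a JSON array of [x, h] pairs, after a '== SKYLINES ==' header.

== SKYLINES ==
[[43,8],[47,0]]
[[43,15],[48,0]]
[[43,17],[48,0]]
[[43,17],[48,0]]
[[23,17],[31,0],[43,17],[48,0]]
[[23,17],[31,0],[35,17],[38,0],[43,17],[48,0]]
[[23,17],[31,0],[35,17],[38,0],[43,17],[48,11],[50,0]]
[[5,8],[9,0],[23,17],[31,0],[35,17],[38,0],[43,17],[48,11],[50,0]]
[[5,8],[9,6],[10,0],[23,17],[31,0],[35,17],[38,0],[43,17],[48,11],[50,0]]
[[5,8],[9,6],[10,0],[17,17],[38,0],[43,17],[48,11],[50,0]]
[[5,8],[9,6],[10,0],[17,17],[38,0],[43,17],[48,11],[50,0]]
[[5,8],[9,6],[10,0],[17,17],[38,0],[43,17],[48,11],[50,0]]
[[5,8],[9,6],[10,0],[17,17],[38,0],[43,17],[48,11],[50,0]]
[[5,8],[9,6],[10,0],[17,17],[38,0],[43,17],[48,11],[50,0]]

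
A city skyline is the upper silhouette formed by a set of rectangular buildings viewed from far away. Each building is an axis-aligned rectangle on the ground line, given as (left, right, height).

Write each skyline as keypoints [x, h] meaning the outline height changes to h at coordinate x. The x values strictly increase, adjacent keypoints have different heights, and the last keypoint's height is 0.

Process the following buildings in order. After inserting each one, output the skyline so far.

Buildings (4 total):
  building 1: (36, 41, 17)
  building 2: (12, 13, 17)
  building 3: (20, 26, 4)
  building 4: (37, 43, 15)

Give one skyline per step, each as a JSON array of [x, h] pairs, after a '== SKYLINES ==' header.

== SKYLINES ==
[[36,17],[41,0]]
[[12,17],[13,0],[36,17],[41,0]]
[[12,17],[13,0],[20,4],[26,0],[36,17],[41,0]]
[[12,17],[13,0],[20,4],[26,0],[36,17],[41,15],[43,0]]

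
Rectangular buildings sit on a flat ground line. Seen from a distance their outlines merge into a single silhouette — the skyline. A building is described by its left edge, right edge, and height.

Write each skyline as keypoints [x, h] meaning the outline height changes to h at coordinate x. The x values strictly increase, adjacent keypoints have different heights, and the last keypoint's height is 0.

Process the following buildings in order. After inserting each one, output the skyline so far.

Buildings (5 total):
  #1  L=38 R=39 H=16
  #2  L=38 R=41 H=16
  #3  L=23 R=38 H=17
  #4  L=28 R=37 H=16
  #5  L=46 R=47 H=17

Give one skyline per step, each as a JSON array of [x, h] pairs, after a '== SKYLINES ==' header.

== SKYLINES ==
[[38,16],[39,0]]
[[38,16],[41,0]]
[[23,17],[38,16],[41,0]]
[[23,17],[38,16],[41,0]]
[[23,17],[38,16],[41,0],[46,17],[47,0]]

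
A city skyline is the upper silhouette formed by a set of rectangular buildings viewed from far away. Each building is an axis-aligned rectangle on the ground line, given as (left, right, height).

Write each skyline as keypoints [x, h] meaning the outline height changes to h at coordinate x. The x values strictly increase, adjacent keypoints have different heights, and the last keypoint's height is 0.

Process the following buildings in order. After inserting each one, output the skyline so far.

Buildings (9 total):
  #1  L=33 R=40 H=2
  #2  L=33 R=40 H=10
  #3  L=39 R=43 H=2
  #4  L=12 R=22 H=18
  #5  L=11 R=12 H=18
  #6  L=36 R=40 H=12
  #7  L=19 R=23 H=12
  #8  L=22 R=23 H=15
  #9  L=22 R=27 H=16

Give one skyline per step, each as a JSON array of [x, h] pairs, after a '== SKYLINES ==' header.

== SKYLINES ==
[[33,2],[40,0]]
[[33,10],[40,0]]
[[33,10],[40,2],[43,0]]
[[12,18],[22,0],[33,10],[40,2],[43,0]]
[[11,18],[22,0],[33,10],[40,2],[43,0]]
[[11,18],[22,0],[33,10],[36,12],[40,2],[43,0]]
[[11,18],[22,12],[23,0],[33,10],[36,12],[40,2],[43,0]]
[[11,18],[22,15],[23,0],[33,10],[36,12],[40,2],[43,0]]
[[11,18],[22,16],[27,0],[33,10],[36,12],[40,2],[43,0]]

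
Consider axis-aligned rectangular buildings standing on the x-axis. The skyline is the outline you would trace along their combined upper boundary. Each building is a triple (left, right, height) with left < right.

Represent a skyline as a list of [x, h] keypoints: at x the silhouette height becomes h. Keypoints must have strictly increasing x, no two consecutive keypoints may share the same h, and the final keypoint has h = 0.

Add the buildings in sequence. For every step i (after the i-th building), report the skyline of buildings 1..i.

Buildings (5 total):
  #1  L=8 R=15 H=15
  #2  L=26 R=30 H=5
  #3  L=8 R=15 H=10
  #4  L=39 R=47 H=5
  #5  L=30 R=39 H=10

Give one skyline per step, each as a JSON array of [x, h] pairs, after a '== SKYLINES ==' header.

== SKYLINES ==
[[8,15],[15,0]]
[[8,15],[15,0],[26,5],[30,0]]
[[8,15],[15,0],[26,5],[30,0]]
[[8,15],[15,0],[26,5],[30,0],[39,5],[47,0]]
[[8,15],[15,0],[26,5],[30,10],[39,5],[47,0]]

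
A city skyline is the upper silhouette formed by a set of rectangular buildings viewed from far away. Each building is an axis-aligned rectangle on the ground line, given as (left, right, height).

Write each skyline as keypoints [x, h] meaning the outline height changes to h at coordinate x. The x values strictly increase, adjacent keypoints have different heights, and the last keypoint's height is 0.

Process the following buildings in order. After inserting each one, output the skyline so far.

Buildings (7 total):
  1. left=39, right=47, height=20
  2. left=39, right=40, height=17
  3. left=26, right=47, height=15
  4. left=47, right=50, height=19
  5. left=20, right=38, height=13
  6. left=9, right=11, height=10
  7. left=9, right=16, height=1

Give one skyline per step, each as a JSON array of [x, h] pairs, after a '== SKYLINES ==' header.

== SKYLINES ==
[[39,20],[47,0]]
[[39,20],[47,0]]
[[26,15],[39,20],[47,0]]
[[26,15],[39,20],[47,19],[50,0]]
[[20,13],[26,15],[39,20],[47,19],[50,0]]
[[9,10],[11,0],[20,13],[26,15],[39,20],[47,19],[50,0]]
[[9,10],[11,1],[16,0],[20,13],[26,15],[39,20],[47,19],[50,0]]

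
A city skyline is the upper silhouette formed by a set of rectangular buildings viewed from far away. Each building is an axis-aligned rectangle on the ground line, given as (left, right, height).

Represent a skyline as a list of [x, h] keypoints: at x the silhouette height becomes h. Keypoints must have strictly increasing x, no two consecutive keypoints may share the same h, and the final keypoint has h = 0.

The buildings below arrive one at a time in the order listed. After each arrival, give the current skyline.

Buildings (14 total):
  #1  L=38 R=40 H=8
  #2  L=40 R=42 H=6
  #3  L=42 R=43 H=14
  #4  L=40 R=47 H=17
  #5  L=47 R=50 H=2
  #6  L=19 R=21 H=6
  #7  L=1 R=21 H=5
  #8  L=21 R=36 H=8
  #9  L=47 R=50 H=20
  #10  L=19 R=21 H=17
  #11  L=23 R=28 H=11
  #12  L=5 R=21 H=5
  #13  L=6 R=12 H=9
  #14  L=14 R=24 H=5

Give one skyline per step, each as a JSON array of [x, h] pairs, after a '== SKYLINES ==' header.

== SKYLINES ==
[[38,8],[40,0]]
[[38,8],[40,6],[42,0]]
[[38,8],[40,6],[42,14],[43,0]]
[[38,8],[40,17],[47,0]]
[[38,8],[40,17],[47,2],[50,0]]
[[19,6],[21,0],[38,8],[40,17],[47,2],[50,0]]
[[1,5],[19,6],[21,0],[38,8],[40,17],[47,2],[50,0]]
[[1,5],[19,6],[21,8],[36,0],[38,8],[40,17],[47,2],[50,0]]
[[1,5],[19,6],[21,8],[36,0],[38,8],[40,17],[47,20],[50,0]]
[[1,5],[19,17],[21,8],[36,0],[38,8],[40,17],[47,20],[50,0]]
[[1,5],[19,17],[21,8],[23,11],[28,8],[36,0],[38,8],[40,17],[47,20],[50,0]]
[[1,5],[19,17],[21,8],[23,11],[28,8],[36,0],[38,8],[40,17],[47,20],[50,0]]
[[1,5],[6,9],[12,5],[19,17],[21,8],[23,11],[28,8],[36,0],[38,8],[40,17],[47,20],[50,0]]
[[1,5],[6,9],[12,5],[19,17],[21,8],[23,11],[28,8],[36,0],[38,8],[40,17],[47,20],[50,0]]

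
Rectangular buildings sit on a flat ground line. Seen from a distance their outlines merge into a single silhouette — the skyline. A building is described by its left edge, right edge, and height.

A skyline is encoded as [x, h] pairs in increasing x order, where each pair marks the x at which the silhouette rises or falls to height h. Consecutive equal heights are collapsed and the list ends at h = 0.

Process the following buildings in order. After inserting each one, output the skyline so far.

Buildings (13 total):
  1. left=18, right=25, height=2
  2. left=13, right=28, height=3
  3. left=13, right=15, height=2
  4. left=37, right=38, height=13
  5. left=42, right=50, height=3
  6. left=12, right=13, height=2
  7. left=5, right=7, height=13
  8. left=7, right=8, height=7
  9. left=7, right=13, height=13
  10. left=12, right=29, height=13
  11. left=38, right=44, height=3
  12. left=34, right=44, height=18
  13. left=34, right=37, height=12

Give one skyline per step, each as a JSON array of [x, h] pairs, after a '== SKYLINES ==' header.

== SKYLINES ==
[[18,2],[25,0]]
[[13,3],[28,0]]
[[13,3],[28,0]]
[[13,3],[28,0],[37,13],[38,0]]
[[13,3],[28,0],[37,13],[38,0],[42,3],[50,0]]
[[12,2],[13,3],[28,0],[37,13],[38,0],[42,3],[50,0]]
[[5,13],[7,0],[12,2],[13,3],[28,0],[37,13],[38,0],[42,3],[50,0]]
[[5,13],[7,7],[8,0],[12,2],[13,3],[28,0],[37,13],[38,0],[42,3],[50,0]]
[[5,13],[13,3],[28,0],[37,13],[38,0],[42,3],[50,0]]
[[5,13],[29,0],[37,13],[38,0],[42,3],[50,0]]
[[5,13],[29,0],[37,13],[38,3],[50,0]]
[[5,13],[29,0],[34,18],[44,3],[50,0]]
[[5,13],[29,0],[34,18],[44,3],[50,0]]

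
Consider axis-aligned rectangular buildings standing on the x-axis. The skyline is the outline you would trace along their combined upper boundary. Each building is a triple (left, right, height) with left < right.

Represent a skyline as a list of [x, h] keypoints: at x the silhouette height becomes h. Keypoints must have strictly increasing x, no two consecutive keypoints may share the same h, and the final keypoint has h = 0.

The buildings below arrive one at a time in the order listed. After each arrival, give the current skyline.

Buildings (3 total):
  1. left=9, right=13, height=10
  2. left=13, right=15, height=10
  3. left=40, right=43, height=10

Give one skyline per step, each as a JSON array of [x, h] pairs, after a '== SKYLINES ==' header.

== SKYLINES ==
[[9,10],[13,0]]
[[9,10],[15,0]]
[[9,10],[15,0],[40,10],[43,0]]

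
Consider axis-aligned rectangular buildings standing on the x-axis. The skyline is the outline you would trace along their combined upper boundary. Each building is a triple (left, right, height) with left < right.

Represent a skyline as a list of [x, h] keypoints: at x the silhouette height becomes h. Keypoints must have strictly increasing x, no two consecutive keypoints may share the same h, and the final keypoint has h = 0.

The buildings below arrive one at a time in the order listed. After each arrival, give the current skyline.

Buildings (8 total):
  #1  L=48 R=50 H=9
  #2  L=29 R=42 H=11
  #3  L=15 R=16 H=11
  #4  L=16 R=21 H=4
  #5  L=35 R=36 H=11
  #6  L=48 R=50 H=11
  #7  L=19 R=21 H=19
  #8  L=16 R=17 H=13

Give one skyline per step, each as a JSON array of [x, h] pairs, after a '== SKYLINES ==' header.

== SKYLINES ==
[[48,9],[50,0]]
[[29,11],[42,0],[48,9],[50,0]]
[[15,11],[16,0],[29,11],[42,0],[48,9],[50,0]]
[[15,11],[16,4],[21,0],[29,11],[42,0],[48,9],[50,0]]
[[15,11],[16,4],[21,0],[29,11],[42,0],[48,9],[50,0]]
[[15,11],[16,4],[21,0],[29,11],[42,0],[48,11],[50,0]]
[[15,11],[16,4],[19,19],[21,0],[29,11],[42,0],[48,11],[50,0]]
[[15,11],[16,13],[17,4],[19,19],[21,0],[29,11],[42,0],[48,11],[50,0]]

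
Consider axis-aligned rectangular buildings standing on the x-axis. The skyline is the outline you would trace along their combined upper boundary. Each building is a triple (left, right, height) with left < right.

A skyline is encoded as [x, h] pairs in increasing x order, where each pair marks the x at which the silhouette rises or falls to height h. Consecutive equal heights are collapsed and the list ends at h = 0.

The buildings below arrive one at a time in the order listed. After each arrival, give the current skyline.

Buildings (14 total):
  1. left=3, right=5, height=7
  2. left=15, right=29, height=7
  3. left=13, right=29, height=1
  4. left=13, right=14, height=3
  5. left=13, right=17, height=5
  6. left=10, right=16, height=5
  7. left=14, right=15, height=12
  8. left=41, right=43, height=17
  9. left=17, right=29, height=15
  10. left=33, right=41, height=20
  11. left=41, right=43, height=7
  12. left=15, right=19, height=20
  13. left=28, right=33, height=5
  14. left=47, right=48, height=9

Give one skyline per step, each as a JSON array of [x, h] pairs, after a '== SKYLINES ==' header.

== SKYLINES ==
[[3,7],[5,0]]
[[3,7],[5,0],[15,7],[29,0]]
[[3,7],[5,0],[13,1],[15,7],[29,0]]
[[3,7],[5,0],[13,3],[14,1],[15,7],[29,0]]
[[3,7],[5,0],[13,5],[15,7],[29,0]]
[[3,7],[5,0],[10,5],[15,7],[29,0]]
[[3,7],[5,0],[10,5],[14,12],[15,7],[29,0]]
[[3,7],[5,0],[10,5],[14,12],[15,7],[29,0],[41,17],[43,0]]
[[3,7],[5,0],[10,5],[14,12],[15,7],[17,15],[29,0],[41,17],[43,0]]
[[3,7],[5,0],[10,5],[14,12],[15,7],[17,15],[29,0],[33,20],[41,17],[43,0]]
[[3,7],[5,0],[10,5],[14,12],[15,7],[17,15],[29,0],[33,20],[41,17],[43,0]]
[[3,7],[5,0],[10,5],[14,12],[15,20],[19,15],[29,0],[33,20],[41,17],[43,0]]
[[3,7],[5,0],[10,5],[14,12],[15,20],[19,15],[29,5],[33,20],[41,17],[43,0]]
[[3,7],[5,0],[10,5],[14,12],[15,20],[19,15],[29,5],[33,20],[41,17],[43,0],[47,9],[48,0]]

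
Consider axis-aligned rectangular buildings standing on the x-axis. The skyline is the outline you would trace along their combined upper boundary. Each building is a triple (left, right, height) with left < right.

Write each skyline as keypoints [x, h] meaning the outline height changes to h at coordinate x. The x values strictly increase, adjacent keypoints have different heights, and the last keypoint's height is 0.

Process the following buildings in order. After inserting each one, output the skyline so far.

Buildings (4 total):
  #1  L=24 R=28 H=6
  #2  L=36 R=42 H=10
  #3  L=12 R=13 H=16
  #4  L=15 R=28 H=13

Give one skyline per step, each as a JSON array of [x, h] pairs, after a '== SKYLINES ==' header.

== SKYLINES ==
[[24,6],[28,0]]
[[24,6],[28,0],[36,10],[42,0]]
[[12,16],[13,0],[24,6],[28,0],[36,10],[42,0]]
[[12,16],[13,0],[15,13],[28,0],[36,10],[42,0]]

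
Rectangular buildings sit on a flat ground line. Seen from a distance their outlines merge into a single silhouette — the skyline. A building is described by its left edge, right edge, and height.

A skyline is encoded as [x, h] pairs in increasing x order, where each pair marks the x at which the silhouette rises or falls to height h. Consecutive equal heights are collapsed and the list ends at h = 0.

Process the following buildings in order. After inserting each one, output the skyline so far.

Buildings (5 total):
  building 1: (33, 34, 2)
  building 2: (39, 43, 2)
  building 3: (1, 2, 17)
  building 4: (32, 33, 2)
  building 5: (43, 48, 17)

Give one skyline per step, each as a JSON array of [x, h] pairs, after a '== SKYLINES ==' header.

== SKYLINES ==
[[33,2],[34,0]]
[[33,2],[34,0],[39,2],[43,0]]
[[1,17],[2,0],[33,2],[34,0],[39,2],[43,0]]
[[1,17],[2,0],[32,2],[34,0],[39,2],[43,0]]
[[1,17],[2,0],[32,2],[34,0],[39,2],[43,17],[48,0]]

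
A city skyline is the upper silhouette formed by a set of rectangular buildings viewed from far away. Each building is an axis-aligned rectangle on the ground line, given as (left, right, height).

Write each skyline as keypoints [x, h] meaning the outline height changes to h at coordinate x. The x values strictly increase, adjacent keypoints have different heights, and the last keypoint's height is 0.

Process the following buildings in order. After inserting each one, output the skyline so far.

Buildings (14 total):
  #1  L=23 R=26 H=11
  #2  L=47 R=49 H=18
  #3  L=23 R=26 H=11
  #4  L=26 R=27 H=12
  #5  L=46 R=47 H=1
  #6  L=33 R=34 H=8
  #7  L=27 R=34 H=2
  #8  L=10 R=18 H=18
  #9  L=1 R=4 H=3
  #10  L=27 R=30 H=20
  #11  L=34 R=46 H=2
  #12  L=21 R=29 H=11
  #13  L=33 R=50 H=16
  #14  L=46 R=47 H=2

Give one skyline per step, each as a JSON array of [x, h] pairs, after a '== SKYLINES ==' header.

== SKYLINES ==
[[23,11],[26,0]]
[[23,11],[26,0],[47,18],[49,0]]
[[23,11],[26,0],[47,18],[49,0]]
[[23,11],[26,12],[27,0],[47,18],[49,0]]
[[23,11],[26,12],[27,0],[46,1],[47,18],[49,0]]
[[23,11],[26,12],[27,0],[33,8],[34,0],[46,1],[47,18],[49,0]]
[[23,11],[26,12],[27,2],[33,8],[34,0],[46,1],[47,18],[49,0]]
[[10,18],[18,0],[23,11],[26,12],[27,2],[33,8],[34,0],[46,1],[47,18],[49,0]]
[[1,3],[4,0],[10,18],[18,0],[23,11],[26,12],[27,2],[33,8],[34,0],[46,1],[47,18],[49,0]]
[[1,3],[4,0],[10,18],[18,0],[23,11],[26,12],[27,20],[30,2],[33,8],[34,0],[46,1],[47,18],[49,0]]
[[1,3],[4,0],[10,18],[18,0],[23,11],[26,12],[27,20],[30,2],[33,8],[34,2],[46,1],[47,18],[49,0]]
[[1,3],[4,0],[10,18],[18,0],[21,11],[26,12],[27,20],[30,2],[33,8],[34,2],[46,1],[47,18],[49,0]]
[[1,3],[4,0],[10,18],[18,0],[21,11],[26,12],[27,20],[30,2],[33,16],[47,18],[49,16],[50,0]]
[[1,3],[4,0],[10,18],[18,0],[21,11],[26,12],[27,20],[30,2],[33,16],[47,18],[49,16],[50,0]]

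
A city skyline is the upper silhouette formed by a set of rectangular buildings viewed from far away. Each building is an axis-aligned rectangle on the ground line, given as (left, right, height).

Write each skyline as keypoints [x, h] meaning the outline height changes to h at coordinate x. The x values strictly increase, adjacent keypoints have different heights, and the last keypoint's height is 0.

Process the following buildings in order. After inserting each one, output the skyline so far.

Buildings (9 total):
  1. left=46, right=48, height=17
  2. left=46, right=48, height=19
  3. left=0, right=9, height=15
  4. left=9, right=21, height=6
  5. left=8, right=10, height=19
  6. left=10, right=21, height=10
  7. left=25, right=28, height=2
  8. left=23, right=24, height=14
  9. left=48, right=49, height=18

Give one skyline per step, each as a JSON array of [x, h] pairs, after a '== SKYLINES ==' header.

== SKYLINES ==
[[46,17],[48,0]]
[[46,19],[48,0]]
[[0,15],[9,0],[46,19],[48,0]]
[[0,15],[9,6],[21,0],[46,19],[48,0]]
[[0,15],[8,19],[10,6],[21,0],[46,19],[48,0]]
[[0,15],[8,19],[10,10],[21,0],[46,19],[48,0]]
[[0,15],[8,19],[10,10],[21,0],[25,2],[28,0],[46,19],[48,0]]
[[0,15],[8,19],[10,10],[21,0],[23,14],[24,0],[25,2],[28,0],[46,19],[48,0]]
[[0,15],[8,19],[10,10],[21,0],[23,14],[24,0],[25,2],[28,0],[46,19],[48,18],[49,0]]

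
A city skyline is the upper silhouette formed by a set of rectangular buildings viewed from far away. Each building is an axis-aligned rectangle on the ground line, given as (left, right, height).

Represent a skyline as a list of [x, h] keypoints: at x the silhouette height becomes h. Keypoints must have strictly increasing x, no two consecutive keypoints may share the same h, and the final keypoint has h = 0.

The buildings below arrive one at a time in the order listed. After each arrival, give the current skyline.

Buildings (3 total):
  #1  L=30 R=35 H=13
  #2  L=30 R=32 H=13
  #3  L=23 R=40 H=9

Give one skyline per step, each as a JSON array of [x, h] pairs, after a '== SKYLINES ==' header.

== SKYLINES ==
[[30,13],[35,0]]
[[30,13],[35,0]]
[[23,9],[30,13],[35,9],[40,0]]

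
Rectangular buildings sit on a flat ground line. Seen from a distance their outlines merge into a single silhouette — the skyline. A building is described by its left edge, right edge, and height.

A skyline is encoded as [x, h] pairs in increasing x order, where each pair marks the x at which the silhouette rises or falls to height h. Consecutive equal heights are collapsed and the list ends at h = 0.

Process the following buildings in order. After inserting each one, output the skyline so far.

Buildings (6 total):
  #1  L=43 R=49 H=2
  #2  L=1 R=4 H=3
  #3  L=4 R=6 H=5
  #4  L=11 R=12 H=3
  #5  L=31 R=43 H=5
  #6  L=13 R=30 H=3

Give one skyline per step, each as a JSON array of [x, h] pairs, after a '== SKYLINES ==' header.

== SKYLINES ==
[[43,2],[49,0]]
[[1,3],[4,0],[43,2],[49,0]]
[[1,3],[4,5],[6,0],[43,2],[49,0]]
[[1,3],[4,5],[6,0],[11,3],[12,0],[43,2],[49,0]]
[[1,3],[4,5],[6,0],[11,3],[12,0],[31,5],[43,2],[49,0]]
[[1,3],[4,5],[6,0],[11,3],[12,0],[13,3],[30,0],[31,5],[43,2],[49,0]]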